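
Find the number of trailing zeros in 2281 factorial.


floor(2281/5) = 456
floor(2281/25) = 91
floor(2281/125) = 18
floor(2281/625) = 3
Total = 568

568 trailing zeros


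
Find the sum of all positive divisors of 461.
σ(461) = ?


Divisors of 461: 1, 461
Sum = 1 + 461 = 462

σ(461) = 462


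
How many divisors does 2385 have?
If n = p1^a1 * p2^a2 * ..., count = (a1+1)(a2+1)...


2385 = 3^2 × 5^1 × 53^1
d(2385) = (2+1) × (1+1) × (1+1) = 12

12 divisors


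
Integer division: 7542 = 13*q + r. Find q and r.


7542 = 13 * 580 + 2
Check: 7540 + 2 = 7542

q = 580, r = 2


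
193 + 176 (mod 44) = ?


193 + 176 = 369
369 mod 44 = 17


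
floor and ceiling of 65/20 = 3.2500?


65/20 = 3.2500
floor = 3
ceil = 4

floor = 3, ceil = 4


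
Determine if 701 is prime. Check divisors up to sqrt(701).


Check divisors up to sqrt(701) = 26.4764
No divisors found.
701 is prime.

Yes, 701 is prime


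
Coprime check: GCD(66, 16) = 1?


Euclidean algorithm:
66 = 4 * 16 + 2
16 = 8 * 2 + 0
GCD(66, 16) = 2

No, not coprime (GCD = 2)


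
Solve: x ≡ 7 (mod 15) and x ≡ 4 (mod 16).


M = 15*16 = 240
M1 = M/15 = 16, M2 = M/16 = 15
M1^(-1) mod 15 = 1, M2^(-1) mod 16 = 15
x = 7*16*1 + 4*15*15 = 1012
1012 mod 240 = 52
Check: 52 mod 15 = 7 ✓, 52 mod 16 = 4 ✓

x ≡ 52 (mod 240)


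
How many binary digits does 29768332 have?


29768332 in base 2 = 1110001100011101010001100
Number of digits = 25

25 digits (base 2)


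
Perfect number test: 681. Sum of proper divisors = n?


Proper divisors of 681: 1, 3, 227
Sum = 1 + 3 + 227 = 231

No, 681 is not perfect (231 ≠ 681)


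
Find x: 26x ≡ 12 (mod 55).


GCD(26, 55) = 1, unique solution
a^(-1) mod 55 = 36
x = 36 * 12 mod 55 = 47

x ≡ 47 (mod 55)


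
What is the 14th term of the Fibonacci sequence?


Sequence: 1, 1, 2, 3, 5, 8, 13, 21, 34, 55, 89, 144, 233, 377
F(14) = 377


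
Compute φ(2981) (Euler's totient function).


2981 = 11 × 271
Prime factors: 11, 271
φ(2981) = 2981 × (1-1/11) × (1-1/271)
= 2981 × 10/11 × 270/271 = 2700

φ(2981) = 2700


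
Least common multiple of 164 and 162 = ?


GCD(164, 162) = 2
LCM = 164*162/2 = 26568/2 = 13284

LCM = 13284


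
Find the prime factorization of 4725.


4725 / 3 = 1575
1575 / 3 = 525
525 / 3 = 175
175 / 5 = 35
35 / 5 = 7
7 / 7 = 1
4725 = 3^3 × 5^2 × 7


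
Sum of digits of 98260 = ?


9 + 8 + 2 + 6 + 0 = 25


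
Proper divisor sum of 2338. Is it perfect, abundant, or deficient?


Proper divisors: 1, 2, 7, 14, 167, 334, 1169
Sum = 1 + 2 + 7 + 14 + 167 + 334 + 1169 = 1694
1694 < 2338 → deficient

s(2338) = 1694 (deficient)


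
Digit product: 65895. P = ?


6 × 5 × 8 × 9 × 5 = 10800


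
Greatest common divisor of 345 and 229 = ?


345 = 1 * 229 + 116
229 = 1 * 116 + 113
116 = 1 * 113 + 3
113 = 37 * 3 + 2
3 = 1 * 2 + 1
2 = 2 * 1 + 0
GCD = 1


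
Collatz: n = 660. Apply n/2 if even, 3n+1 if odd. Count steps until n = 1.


660 → 330 → 165 → 496 → 248 → 124 → 62 → 31 → 94 → 47 → 142 → 71 → 214 → 107 → 322 → 161 → 484 → 242 → 121 → 364 → 182 → 91 → 274 → 137 → 412 → 206 → 103 → 310 → 155 → 466 → 233 → 700 → 350 → 175 → 526 → 263 → 790 → 395 → 1186 → 593 → 1780 → 890 → 445 → 1336 → 668 → 334 → 167 → 502 → 251 → 754 → 377 → 1132 → 566 → 283 → 850 → 425 → 1276 → 638 → 319 → 958 → 479 → 1438 → 719 → 2158 → 1079 → 3238 → 1619 → 4858 → 2429 → 7288 → 3644 → 1822 → 911 → 2734 → 1367 → 4102 → 2051 → 6154 → 3077 → 9232 → 4616 → 2308 → 1154 → 577 → 1732 → 866 → 433 → 1300 → 650 → 325 → 976 → 488 → 244 → 122 → 61 → 184 → 92 → 46 → 23 → 70 → 35 → 106 → 53 → 160 → 80 → 40 → 20 → 10 → 5 → 16 → 8 → 4 → 2 → 1
Total steps = 113

113 steps


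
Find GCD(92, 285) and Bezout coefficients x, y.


Tabular extended Euclidean (each row: r = 92*s + 285*t):
r=92, s=1, t=0
r=285, s=0, t=1
q=0: r=92, s=1, t=0   [92*(1) + 285*(0) = 92]
q=3: r=9, s=-3, t=1   [92*(-3) + 285*(1) = 9]
q=10: r=2, s=31, t=-10   [92*(31) + 285*(-10) = 2]
q=4: r=1, s=-127, t=41   [92*(-127) + 285*(41) = 1]
q=2: r=0, s=285, t=-92   [92*(285) + 285*(-92) = 0]
GCD = 1; from the row with r=1: x=-127, y=41
Check: 92*(-127) + 285*(41) = -11684 + 11685 = 1

GCD = 1, x = -127, y = 41


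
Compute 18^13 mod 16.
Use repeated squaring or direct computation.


18^1 mod 16 = 2
18^2 mod 16 = 4
18^3 mod 16 = 8
18^4 mod 16 = 0
18^5 mod 16 = 0
18^6 mod 16 = 0
18^7 mod 16 = 0
18^8 mod 16 = 0
18^9 mod 16 = 0
18^10 mod 16 = 0
18^11 mod 16 = 0
18^12 mod 16 = 0
18^13 mod 16 = 0


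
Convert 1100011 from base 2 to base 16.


1100011 (base 2) = 99 (decimal)
99 (decimal) = 63 (base 16)


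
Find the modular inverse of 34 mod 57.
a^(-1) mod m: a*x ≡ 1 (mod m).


Use the extended Euclidean algorithm on (57, 34); each row r = 57*s + 34*t:
r=57, s=1, t=0
r=34, s=0, t=1
q=1: r=23, s=1, t=-1   [57*(1) + 34*(-1) = 23]
q=1: r=11, s=-1, t=2   [57*(-1) + 34*(2) = 11]
q=2: r=1, s=3, t=-5   [57*(3) + 34*(-5) = 1]
q=11: r=0, s=-34, t=57   [57*(-34) + 34*(57) = 0]
GCD = 1 with t = -5, so 34*(-5) ≡ 1 (mod 57)
Inverse = -5 mod 57 = 52
Check: 34 * 52 = 1768 ≡ 1 (mod 57)

34^(-1) ≡ 52 (mod 57)


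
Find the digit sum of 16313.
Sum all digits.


1 + 6 + 3 + 1 + 3 = 14


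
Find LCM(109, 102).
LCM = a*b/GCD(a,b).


GCD(109, 102) = 1
LCM = 109*102/1 = 11118/1 = 11118

LCM = 11118


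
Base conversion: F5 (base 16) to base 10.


F5 (base 16) = 245 (decimal)
245 (decimal) = 245 (base 10)


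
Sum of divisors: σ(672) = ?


Divisors of 672: 1, 2, 3, 4, 6, 7, 8, 12, 14, 16, 21, 24, 28, 32, 42, 48, 56, 84, 96, 112, 168, 224, 336, 672
Sum = 1 + 2 + 3 + 4 + 6 + 7 + 8 + 12 + 14 + 16 + 21 + 24 + 28 + 32 + 42 + 48 + 56 + 84 + 96 + 112 + 168 + 224 + 336 + 672 = 2016

σ(672) = 2016


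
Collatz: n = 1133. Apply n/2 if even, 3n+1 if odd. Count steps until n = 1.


1133 → 3400 → 1700 → 850 → 425 → 1276 → 638 → 319 → 958 → 479 → 1438 → 719 → 2158 → 1079 → 3238 → 1619 → 4858 → 2429 → 7288 → 3644 → 1822 → 911 → 2734 → 1367 → 4102 → 2051 → 6154 → 3077 → 9232 → 4616 → 2308 → 1154 → 577 → 1732 → 866 → 433 → 1300 → 650 → 325 → 976 → 488 → 244 → 122 → 61 → 184 → 92 → 46 → 23 → 70 → 35 → 106 → 53 → 160 → 80 → 40 → 20 → 10 → 5 → 16 → 8 → 4 → 2 → 1
Total steps = 62

62 steps


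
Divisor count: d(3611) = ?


3611 = 23^1 × 157^1
d(3611) = (1+1) × (1+1) = 4

4 divisors


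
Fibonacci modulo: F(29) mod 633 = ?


F(k) mod 633 for k=1..29:
1, 1, 2, 3, 5, 8, 13, 21, 34, 55, 89, 144, 233, 377, 610, 354, 331, 52, 383, 435, 185, 620, 172, 159, 331, 490, 188, 45, 233
F(29) mod 633 = 233


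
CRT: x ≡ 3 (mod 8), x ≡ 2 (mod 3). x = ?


M = 8*3 = 24
M1 = M/8 = 3, M2 = M/3 = 8
M1^(-1) mod 8 = 3, M2^(-1) mod 3 = 2
x = 3*3*3 + 2*8*2 = 59
59 mod 24 = 11
Check: 11 mod 8 = 3 ✓, 11 mod 3 = 2 ✓

x ≡ 11 (mod 24)


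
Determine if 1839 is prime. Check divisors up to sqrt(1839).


1839 / 3 = 613 (exact division)
1839 is NOT prime.

No, 1839 is not prime


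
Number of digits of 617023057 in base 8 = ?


617023057 in base 8 = 4461603121
Number of digits = 10

10 digits (base 8)


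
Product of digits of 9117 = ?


9 × 1 × 1 × 7 = 63


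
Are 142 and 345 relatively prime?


Euclidean algorithm:
345 = 2 * 142 + 61
142 = 2 * 61 + 20
61 = 3 * 20 + 1
20 = 20 * 1 + 0
GCD(142, 345) = 1

Yes, coprime (GCD = 1)


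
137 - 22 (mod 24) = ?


137 - 22 = 115
115 mod 24 = 19


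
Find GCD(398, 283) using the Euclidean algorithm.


398 = 1 * 283 + 115
283 = 2 * 115 + 53
115 = 2 * 53 + 9
53 = 5 * 9 + 8
9 = 1 * 8 + 1
8 = 8 * 1 + 0
GCD = 1


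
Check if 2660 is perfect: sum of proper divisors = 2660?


Proper divisors of 2660: 1, 2, 4, 5, 7, 10, 14, 19, 20, 28, 35, 38, 70, 76, 95, 133, 140, 190, 266, 380, 532, 665, 1330
Sum = 1 + 2 + 4 + 5 + 7 + 10 + 14 + 19 + 20 + 28 + 35 + 38 + 70 + 76 + 95 + 133 + 140 + 190 + 266 + 380 + 532 + 665 + 1330 = 4060

No, 2660 is not perfect (4060 ≠ 2660)


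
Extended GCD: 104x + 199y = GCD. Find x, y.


Tabular extended Euclidean (each row: r = 104*s + 199*t):
r=104, s=1, t=0
r=199, s=0, t=1
q=0: r=104, s=1, t=0   [104*(1) + 199*(0) = 104]
q=1: r=95, s=-1, t=1   [104*(-1) + 199*(1) = 95]
q=1: r=9, s=2, t=-1   [104*(2) + 199*(-1) = 9]
q=10: r=5, s=-21, t=11   [104*(-21) + 199*(11) = 5]
q=1: r=4, s=23, t=-12   [104*(23) + 199*(-12) = 4]
q=1: r=1, s=-44, t=23   [104*(-44) + 199*(23) = 1]
q=4: r=0, s=199, t=-104   [104*(199) + 199*(-104) = 0]
GCD = 1; from the row with r=1: x=-44, y=23
Check: 104*(-44) + 199*(23) = -4576 + 4577 = 1

GCD = 1, x = -44, y = 23


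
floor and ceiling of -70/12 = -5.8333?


-70/12 = -5.8333
floor = -6
ceil = -5

floor = -6, ceil = -5


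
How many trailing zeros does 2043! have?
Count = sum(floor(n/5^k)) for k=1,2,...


floor(2043/5) = 408
floor(2043/25) = 81
floor(2043/125) = 16
floor(2043/625) = 3
Total = 508

508 trailing zeros


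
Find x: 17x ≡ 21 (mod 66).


GCD(17, 66) = 1, unique solution
a^(-1) mod 66 = 35
x = 35 * 21 mod 66 = 9

x ≡ 9 (mod 66)


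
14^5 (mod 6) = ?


14^1 mod 6 = 2
14^2 mod 6 = 4
14^3 mod 6 = 2
14^4 mod 6 = 4
14^5 mod 6 = 2


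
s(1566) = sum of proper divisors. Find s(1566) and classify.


Proper divisors: 1, 2, 3, 6, 9, 18, 27, 29, 54, 58, 87, 174, 261, 522, 783
Sum = 1 + 2 + 3 + 6 + 9 + 18 + 27 + 29 + 54 + 58 + 87 + 174 + 261 + 522 + 783 = 2034
2034 > 1566 → abundant

s(1566) = 2034 (abundant)


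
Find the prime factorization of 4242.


4242 / 2 = 2121
2121 / 3 = 707
707 / 7 = 101
101 / 101 = 1
4242 = 2 × 3 × 7 × 101


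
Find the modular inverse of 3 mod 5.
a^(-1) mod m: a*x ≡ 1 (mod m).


Use the extended Euclidean algorithm on (5, 3); each row r = 5*s + 3*t:
r=5, s=1, t=0
r=3, s=0, t=1
q=1: r=2, s=1, t=-1   [5*(1) + 3*(-1) = 2]
q=1: r=1, s=-1, t=2   [5*(-1) + 3*(2) = 1]
q=2: r=0, s=3, t=-5   [5*(3) + 3*(-5) = 0]
GCD = 1 with t = 2, so 3*(2) ≡ 1 (mod 5)
Inverse = 2 mod 5 = 2
Check: 3 * 2 = 6 ≡ 1 (mod 5)

3^(-1) ≡ 2 (mod 5)


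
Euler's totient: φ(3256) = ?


3256 = 2^3 × 11 × 37
Prime factors: 2, 11, 37
φ(3256) = 3256 × (1-1/2) × (1-1/11) × (1-1/37)
= 3256 × 1/2 × 10/11 × 36/37 = 1440

φ(3256) = 1440


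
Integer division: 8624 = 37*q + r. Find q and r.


8624 = 37 * 233 + 3
Check: 8621 + 3 = 8624

q = 233, r = 3


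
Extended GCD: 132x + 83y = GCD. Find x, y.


Tabular extended Euclidean (each row: r = 132*s + 83*t):
r=132, s=1, t=0
r=83, s=0, t=1
q=1: r=49, s=1, t=-1   [132*(1) + 83*(-1) = 49]
q=1: r=34, s=-1, t=2   [132*(-1) + 83*(2) = 34]
q=1: r=15, s=2, t=-3   [132*(2) + 83*(-3) = 15]
q=2: r=4, s=-5, t=8   [132*(-5) + 83*(8) = 4]
q=3: r=3, s=17, t=-27   [132*(17) + 83*(-27) = 3]
q=1: r=1, s=-22, t=35   [132*(-22) + 83*(35) = 1]
q=3: r=0, s=83, t=-132   [132*(83) + 83*(-132) = 0]
GCD = 1; from the row with r=1: x=-22, y=35
Check: 132*(-22) + 83*(35) = -2904 + 2905 = 1

GCD = 1, x = -22, y = 35


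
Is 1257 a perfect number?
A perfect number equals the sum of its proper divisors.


Proper divisors of 1257: 1, 3, 419
Sum = 1 + 3 + 419 = 423

No, 1257 is not perfect (423 ≠ 1257)


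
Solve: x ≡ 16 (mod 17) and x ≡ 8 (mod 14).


M = 17*14 = 238
M1 = M/17 = 14, M2 = M/14 = 17
M1^(-1) mod 17 = 11, M2^(-1) mod 14 = 5
x = 16*14*11 + 8*17*5 = 3144
3144 mod 238 = 50
Check: 50 mod 17 = 16 ✓, 50 mod 14 = 8 ✓

x ≡ 50 (mod 238)


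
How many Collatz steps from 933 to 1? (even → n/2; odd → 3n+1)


933 → 2800 → 1400 → 700 → 350 → 175 → 526 → 263 → 790 → 395 → 1186 → 593 → 1780 → 890 → 445 → 1336 → 668 → 334 → 167 → 502 → 251 → 754 → 377 → 1132 → 566 → 283 → 850 → 425 → 1276 → 638 → 319 → 958 → 479 → 1438 → 719 → 2158 → 1079 → 3238 → 1619 → 4858 → 2429 → 7288 → 3644 → 1822 → 911 → 2734 → 1367 → 4102 → 2051 → 6154 → 3077 → 9232 → 4616 → 2308 → 1154 → 577 → 1732 → 866 → 433 → 1300 → 650 → 325 → 976 → 488 → 244 → 122 → 61 → 184 → 92 → 46 → 23 → 70 → 35 → 106 → 53 → 160 → 80 → 40 → 20 → 10 → 5 → 16 → 8 → 4 → 2 → 1
Total steps = 85

85 steps


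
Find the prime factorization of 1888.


1888 / 2 = 944
944 / 2 = 472
472 / 2 = 236
236 / 2 = 118
118 / 2 = 59
59 / 59 = 1
1888 = 2^5 × 59


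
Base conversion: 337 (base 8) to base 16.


337 (base 8) = 223 (decimal)
223 (decimal) = DF (base 16)


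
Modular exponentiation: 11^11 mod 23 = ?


11^1 mod 23 = 11
11^2 mod 23 = 6
11^3 mod 23 = 20
11^4 mod 23 = 13
11^5 mod 23 = 5
11^6 mod 23 = 9
11^7 mod 23 = 7
11^8 mod 23 = 8
11^9 mod 23 = 19
11^10 mod 23 = 2
11^11 mod 23 = 22


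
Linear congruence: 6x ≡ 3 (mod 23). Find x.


GCD(6, 23) = 1, unique solution
a^(-1) mod 23 = 4
x = 4 * 3 mod 23 = 12

x ≡ 12 (mod 23)


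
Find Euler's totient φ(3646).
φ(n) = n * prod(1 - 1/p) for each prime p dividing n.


3646 = 2 × 1823
Prime factors: 2, 1823
φ(3646) = 3646 × (1-1/2) × (1-1/1823)
= 3646 × 1/2 × 1822/1823 = 1822

φ(3646) = 1822


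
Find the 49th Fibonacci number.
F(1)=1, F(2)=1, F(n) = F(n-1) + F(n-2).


Sequence: 1, 1, 2, 3, 5, 8, 13, 21, 34, 55, 89, 144, 233, 377, 610, 987, 1597, 2584, 4181, 6765, 10946, 17711, 28657, 46368, 75025, 121393, 196418, 317811, 514229, 832040, 1346269, 2178309, 3524578, 5702887, 9227465, 14930352, 24157817, 39088169, 63245986, 102334155, 165580141, 267914296, 433494437, 701408733, 1134903170, 1836311903, 2971215073, 4807526976, 7778742049
F(49) = 7778742049


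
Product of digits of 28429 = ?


2 × 8 × 4 × 2 × 9 = 1152


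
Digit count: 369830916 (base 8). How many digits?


369830916 in base 8 = 2602626004
Number of digits = 10

10 digits (base 8)


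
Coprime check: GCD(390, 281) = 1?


Euclidean algorithm:
390 = 1 * 281 + 109
281 = 2 * 109 + 63
109 = 1 * 63 + 46
63 = 1 * 46 + 17
46 = 2 * 17 + 12
17 = 1 * 12 + 5
12 = 2 * 5 + 2
5 = 2 * 2 + 1
2 = 2 * 1 + 0
GCD(390, 281) = 1

Yes, coprime (GCD = 1)


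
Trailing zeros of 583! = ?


floor(583/5) = 116
floor(583/25) = 23
floor(583/125) = 4
Total = 143

143 trailing zeros


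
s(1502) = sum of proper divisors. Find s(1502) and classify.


Proper divisors: 1, 2, 751
Sum = 1 + 2 + 751 = 754
754 < 1502 → deficient

s(1502) = 754 (deficient)


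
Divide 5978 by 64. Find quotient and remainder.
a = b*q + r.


5978 = 64 * 93 + 26
Check: 5952 + 26 = 5978

q = 93, r = 26


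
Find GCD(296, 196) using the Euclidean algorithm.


296 = 1 * 196 + 100
196 = 1 * 100 + 96
100 = 1 * 96 + 4
96 = 24 * 4 + 0
GCD = 4


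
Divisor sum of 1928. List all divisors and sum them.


Divisors of 1928: 1, 2, 4, 8, 241, 482, 964, 1928
Sum = 1 + 2 + 4 + 8 + 241 + 482 + 964 + 1928 = 3630

σ(1928) = 3630


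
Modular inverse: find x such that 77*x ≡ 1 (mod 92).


Use the extended Euclidean algorithm on (92, 77); each row r = 92*s + 77*t:
r=92, s=1, t=0
r=77, s=0, t=1
q=1: r=15, s=1, t=-1   [92*(1) + 77*(-1) = 15]
q=5: r=2, s=-5, t=6   [92*(-5) + 77*(6) = 2]
q=7: r=1, s=36, t=-43   [92*(36) + 77*(-43) = 1]
q=2: r=0, s=-77, t=92   [92*(-77) + 77*(92) = 0]
GCD = 1 with t = -43, so 77*(-43) ≡ 1 (mod 92)
Inverse = -43 mod 92 = 49
Check: 77 * 49 = 3773 ≡ 1 (mod 92)

77^(-1) ≡ 49 (mod 92)


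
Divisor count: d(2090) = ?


2090 = 2^1 × 5^1 × 11^1 × 19^1
d(2090) = (1+1) × (1+1) × (1+1) × (1+1) = 16

16 divisors


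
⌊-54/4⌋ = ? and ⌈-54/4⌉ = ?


-54/4 = -13.5000
floor = -14
ceil = -13

floor = -14, ceil = -13


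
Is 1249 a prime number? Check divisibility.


Check divisors up to sqrt(1249) = 35.3412
No divisors found.
1249 is prime.

Yes, 1249 is prime


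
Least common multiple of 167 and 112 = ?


GCD(167, 112) = 1
LCM = 167*112/1 = 18704/1 = 18704

LCM = 18704


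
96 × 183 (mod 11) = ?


96 × 183 = 17568
17568 mod 11 = 1


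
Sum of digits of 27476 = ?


2 + 7 + 4 + 7 + 6 = 26


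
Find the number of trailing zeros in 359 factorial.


floor(359/5) = 71
floor(359/25) = 14
floor(359/125) = 2
Total = 87

87 trailing zeros


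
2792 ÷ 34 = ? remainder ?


2792 = 34 * 82 + 4
Check: 2788 + 4 = 2792

q = 82, r = 4


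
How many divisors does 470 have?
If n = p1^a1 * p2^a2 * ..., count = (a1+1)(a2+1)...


470 = 2^1 × 5^1 × 47^1
d(470) = (1+1) × (1+1) × (1+1) = 8

8 divisors


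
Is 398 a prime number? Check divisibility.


398 / 2 = 199 (exact division)
398 is NOT prime.

No, 398 is not prime


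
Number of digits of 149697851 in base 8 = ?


149697851 in base 8 = 1073032473
Number of digits = 10

10 digits (base 8)


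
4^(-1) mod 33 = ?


Use the extended Euclidean algorithm on (33, 4); each row r = 33*s + 4*t:
r=33, s=1, t=0
r=4, s=0, t=1
q=8: r=1, s=1, t=-8   [33*(1) + 4*(-8) = 1]
q=4: r=0, s=-4, t=33   [33*(-4) + 4*(33) = 0]
GCD = 1 with t = -8, so 4*(-8) ≡ 1 (mod 33)
Inverse = -8 mod 33 = 25
Check: 4 * 25 = 100 ≡ 1 (mod 33)

4^(-1) ≡ 25 (mod 33)


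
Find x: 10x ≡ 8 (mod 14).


GCD(10, 14) = 2 divides 8
Divide: 5x ≡ 4 (mod 7)
x ≡ 5 (mod 7)


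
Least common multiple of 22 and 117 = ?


GCD(22, 117) = 1
LCM = 22*117/1 = 2574/1 = 2574

LCM = 2574


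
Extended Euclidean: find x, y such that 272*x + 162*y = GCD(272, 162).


Tabular extended Euclidean (each row: r = 272*s + 162*t):
r=272, s=1, t=0
r=162, s=0, t=1
q=1: r=110, s=1, t=-1   [272*(1) + 162*(-1) = 110]
q=1: r=52, s=-1, t=2   [272*(-1) + 162*(2) = 52]
q=2: r=6, s=3, t=-5   [272*(3) + 162*(-5) = 6]
q=8: r=4, s=-25, t=42   [272*(-25) + 162*(42) = 4]
q=1: r=2, s=28, t=-47   [272*(28) + 162*(-47) = 2]
q=2: r=0, s=-81, t=136   [272*(-81) + 162*(136) = 0]
GCD = 2; from the row with r=2: x=28, y=-47
Check: 272*(28) + 162*(-47) = 7616 - 7614 = 2

GCD = 2, x = 28, y = -47


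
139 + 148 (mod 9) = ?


139 + 148 = 287
287 mod 9 = 8


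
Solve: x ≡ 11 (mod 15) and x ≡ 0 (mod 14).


M = 15*14 = 210
M1 = M/15 = 14, M2 = M/14 = 15
M1^(-1) mod 15 = 14, M2^(-1) mod 14 = 1
x = 11*14*14 + 0*15*1 = 2156
2156 mod 210 = 56
Check: 56 mod 15 = 11 ✓, 56 mod 14 = 0 ✓

x ≡ 56 (mod 210)


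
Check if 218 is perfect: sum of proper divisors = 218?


Proper divisors of 218: 1, 2, 109
Sum = 1 + 2 + 109 = 112

No, 218 is not perfect (112 ≠ 218)


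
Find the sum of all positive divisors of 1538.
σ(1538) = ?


Divisors of 1538: 1, 2, 769, 1538
Sum = 1 + 2 + 769 + 1538 = 2310

σ(1538) = 2310


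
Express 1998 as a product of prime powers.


1998 / 2 = 999
999 / 3 = 333
333 / 3 = 111
111 / 3 = 37
37 / 37 = 1
1998 = 2 × 3^3 × 37


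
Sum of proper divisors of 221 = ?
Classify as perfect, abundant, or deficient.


Proper divisors: 1, 13, 17
Sum = 1 + 13 + 17 = 31
31 < 221 → deficient

s(221) = 31 (deficient)


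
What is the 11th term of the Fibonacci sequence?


Sequence: 1, 1, 2, 3, 5, 8, 13, 21, 34, 55, 89
F(11) = 89


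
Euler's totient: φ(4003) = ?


4003 = 4003
Prime factors: 4003
φ(4003) = 4003 × (1-1/4003)
= 4003 × 4002/4003 = 4002

φ(4003) = 4002


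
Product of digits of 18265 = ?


1 × 8 × 2 × 6 × 5 = 480


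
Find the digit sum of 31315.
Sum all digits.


3 + 1 + 3 + 1 + 5 = 13


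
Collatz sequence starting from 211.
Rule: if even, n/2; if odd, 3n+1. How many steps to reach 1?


211 → 634 → 317 → 952 → 476 → 238 → 119 → 358 → 179 → 538 → 269 → 808 → 404 → 202 → 101 → 304 → 152 → 76 → 38 → 19 → 58 → 29 → 88 → 44 → 22 → 11 → 34 → 17 → 52 → 26 → 13 → 40 → 20 → 10 → 5 → 16 → 8 → 4 → 2 → 1
Total steps = 39

39 steps


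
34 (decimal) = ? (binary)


34 (base 10) = 34 (decimal)
34 (decimal) = 100010 (base 2)


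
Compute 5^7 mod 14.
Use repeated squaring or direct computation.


5^1 mod 14 = 5
5^2 mod 14 = 11
5^3 mod 14 = 13
5^4 mod 14 = 9
5^5 mod 14 = 3
5^6 mod 14 = 1
5^7 mod 14 = 5


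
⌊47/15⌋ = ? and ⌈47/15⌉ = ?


47/15 = 3.1333
floor = 3
ceil = 4

floor = 3, ceil = 4


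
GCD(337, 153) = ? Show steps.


337 = 2 * 153 + 31
153 = 4 * 31 + 29
31 = 1 * 29 + 2
29 = 14 * 2 + 1
2 = 2 * 1 + 0
GCD = 1


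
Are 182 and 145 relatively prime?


Euclidean algorithm:
182 = 1 * 145 + 37
145 = 3 * 37 + 34
37 = 1 * 34 + 3
34 = 11 * 3 + 1
3 = 3 * 1 + 0
GCD(182, 145) = 1

Yes, coprime (GCD = 1)


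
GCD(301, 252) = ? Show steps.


301 = 1 * 252 + 49
252 = 5 * 49 + 7
49 = 7 * 7 + 0
GCD = 7


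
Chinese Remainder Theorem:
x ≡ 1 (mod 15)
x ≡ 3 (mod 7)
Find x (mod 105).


M = 15*7 = 105
M1 = M/15 = 7, M2 = M/7 = 15
M1^(-1) mod 15 = 13, M2^(-1) mod 7 = 1
x = 1*7*13 + 3*15*1 = 136
136 mod 105 = 31
Check: 31 mod 15 = 1 ✓, 31 mod 7 = 3 ✓

x ≡ 31 (mod 105)


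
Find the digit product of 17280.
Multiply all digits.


1 × 7 × 2 × 8 × 0 = 0


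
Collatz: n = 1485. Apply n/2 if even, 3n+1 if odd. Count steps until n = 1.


1485 → 4456 → 2228 → 1114 → 557 → 1672 → 836 → 418 → 209 → 628 → 314 → 157 → 472 → 236 → 118 → 59 → 178 → 89 → 268 → 134 → 67 → 202 → 101 → 304 → 152 → 76 → 38 → 19 → 58 → 29 → 88 → 44 → 22 → 11 → 34 → 17 → 52 → 26 → 13 → 40 → 20 → 10 → 5 → 16 → 8 → 4 → 2 → 1
Total steps = 47

47 steps


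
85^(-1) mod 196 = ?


Use the extended Euclidean algorithm on (196, 85); each row r = 196*s + 85*t:
r=196, s=1, t=0
r=85, s=0, t=1
q=2: r=26, s=1, t=-2   [196*(1) + 85*(-2) = 26]
q=3: r=7, s=-3, t=7   [196*(-3) + 85*(7) = 7]
q=3: r=5, s=10, t=-23   [196*(10) + 85*(-23) = 5]
q=1: r=2, s=-13, t=30   [196*(-13) + 85*(30) = 2]
q=2: r=1, s=36, t=-83   [196*(36) + 85*(-83) = 1]
q=2: r=0, s=-85, t=196   [196*(-85) + 85*(196) = 0]
GCD = 1 with t = -83, so 85*(-83) ≡ 1 (mod 196)
Inverse = -83 mod 196 = 113
Check: 85 * 113 = 9605 ≡ 1 (mod 196)

85^(-1) ≡ 113 (mod 196)


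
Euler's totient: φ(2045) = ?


2045 = 5 × 409
Prime factors: 5, 409
φ(2045) = 2045 × (1-1/5) × (1-1/409)
= 2045 × 4/5 × 408/409 = 1632

φ(2045) = 1632


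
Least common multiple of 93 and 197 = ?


GCD(93, 197) = 1
LCM = 93*197/1 = 18321/1 = 18321

LCM = 18321


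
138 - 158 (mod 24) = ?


138 - 158 = -20
-20 mod 24 = 4


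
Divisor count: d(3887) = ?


3887 = 13^2 × 23^1
d(3887) = (2+1) × (1+1) = 6

6 divisors


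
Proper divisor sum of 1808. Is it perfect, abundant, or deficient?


Proper divisors: 1, 2, 4, 8, 16, 113, 226, 452, 904
Sum = 1 + 2 + 4 + 8 + 16 + 113 + 226 + 452 + 904 = 1726
1726 < 1808 → deficient

s(1808) = 1726 (deficient)


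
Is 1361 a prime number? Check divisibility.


Check divisors up to sqrt(1361) = 36.8917
No divisors found.
1361 is prime.

Yes, 1361 is prime


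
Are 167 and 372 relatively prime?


Euclidean algorithm:
372 = 2 * 167 + 38
167 = 4 * 38 + 15
38 = 2 * 15 + 8
15 = 1 * 8 + 7
8 = 1 * 7 + 1
7 = 7 * 1 + 0
GCD(167, 372) = 1

Yes, coprime (GCD = 1)


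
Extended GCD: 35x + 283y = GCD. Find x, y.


Tabular extended Euclidean (each row: r = 35*s + 283*t):
r=35, s=1, t=0
r=283, s=0, t=1
q=0: r=35, s=1, t=0   [35*(1) + 283*(0) = 35]
q=8: r=3, s=-8, t=1   [35*(-8) + 283*(1) = 3]
q=11: r=2, s=89, t=-11   [35*(89) + 283*(-11) = 2]
q=1: r=1, s=-97, t=12   [35*(-97) + 283*(12) = 1]
q=2: r=0, s=283, t=-35   [35*(283) + 283*(-35) = 0]
GCD = 1; from the row with r=1: x=-97, y=12
Check: 35*(-97) + 283*(12) = -3395 + 3396 = 1

GCD = 1, x = -97, y = 12


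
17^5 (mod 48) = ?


17^1 mod 48 = 17
17^2 mod 48 = 1
17^3 mod 48 = 17
17^4 mod 48 = 1
17^5 mod 48 = 17


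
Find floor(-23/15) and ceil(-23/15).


-23/15 = -1.5333
floor = -2
ceil = -1

floor = -2, ceil = -1


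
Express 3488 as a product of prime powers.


3488 / 2 = 1744
1744 / 2 = 872
872 / 2 = 436
436 / 2 = 218
218 / 2 = 109
109 / 109 = 1
3488 = 2^5 × 109


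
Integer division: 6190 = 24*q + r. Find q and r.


6190 = 24 * 257 + 22
Check: 6168 + 22 = 6190

q = 257, r = 22


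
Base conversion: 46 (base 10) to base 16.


46 (base 10) = 46 (decimal)
46 (decimal) = 2E (base 16)


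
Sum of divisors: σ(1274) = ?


Divisors of 1274: 1, 2, 7, 13, 14, 26, 49, 91, 98, 182, 637, 1274
Sum = 1 + 2 + 7 + 13 + 14 + 26 + 49 + 91 + 98 + 182 + 637 + 1274 = 2394

σ(1274) = 2394


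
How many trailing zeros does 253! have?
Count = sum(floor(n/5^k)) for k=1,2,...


floor(253/5) = 50
floor(253/25) = 10
floor(253/125) = 2
Total = 62

62 trailing zeros


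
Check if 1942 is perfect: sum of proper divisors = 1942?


Proper divisors of 1942: 1, 2, 971
Sum = 1 + 2 + 971 = 974

No, 1942 is not perfect (974 ≠ 1942)


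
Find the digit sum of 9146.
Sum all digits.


9 + 1 + 4 + 6 = 20


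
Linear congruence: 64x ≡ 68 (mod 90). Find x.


GCD(64, 90) = 2 divides 68
Divide: 32x ≡ 34 (mod 45)
x ≡ 32 (mod 45)


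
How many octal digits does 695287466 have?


695287466 in base 8 = 5134237252
Number of digits = 10

10 digits (base 8)


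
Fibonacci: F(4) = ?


Sequence: 1, 1, 2, 3
F(4) = 3


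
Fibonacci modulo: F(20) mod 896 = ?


F(k) mod 896 for k=1..20:
1, 1, 2, 3, 5, 8, 13, 21, 34, 55, 89, 144, 233, 377, 610, 91, 701, 792, 597, 493
F(20) mod 896 = 493


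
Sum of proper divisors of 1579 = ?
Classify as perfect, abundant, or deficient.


Proper divisors: 1
Sum = 1 = 1
1 < 1579 → deficient

s(1579) = 1 (deficient)


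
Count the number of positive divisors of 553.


553 = 7^1 × 79^1
d(553) = (1+1) × (1+1) = 4

4 divisors


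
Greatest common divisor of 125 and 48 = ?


125 = 2 * 48 + 29
48 = 1 * 29 + 19
29 = 1 * 19 + 10
19 = 1 * 10 + 9
10 = 1 * 9 + 1
9 = 9 * 1 + 0
GCD = 1


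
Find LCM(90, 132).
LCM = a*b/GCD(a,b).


GCD(90, 132) = 6
LCM = 90*132/6 = 11880/6 = 1980

LCM = 1980


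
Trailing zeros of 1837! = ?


floor(1837/5) = 367
floor(1837/25) = 73
floor(1837/125) = 14
floor(1837/625) = 2
Total = 456

456 trailing zeros


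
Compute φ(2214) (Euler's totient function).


2214 = 2 × 3^3 × 41
Prime factors: 2, 3, 41
φ(2214) = 2214 × (1-1/2) × (1-1/3) × (1-1/41)
= 2214 × 1/2 × 2/3 × 40/41 = 720

φ(2214) = 720


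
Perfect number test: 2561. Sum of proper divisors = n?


Proper divisors of 2561: 1, 13, 197
Sum = 1 + 13 + 197 = 211

No, 2561 is not perfect (211 ≠ 2561)


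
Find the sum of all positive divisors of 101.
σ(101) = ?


Divisors of 101: 1, 101
Sum = 1 + 101 = 102

σ(101) = 102


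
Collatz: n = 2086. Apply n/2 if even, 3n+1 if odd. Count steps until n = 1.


2086 → 1043 → 3130 → 1565 → 4696 → 2348 → 1174 → 587 → 1762 → 881 → 2644 → 1322 → 661 → 1984 → 992 → 496 → 248 → 124 → 62 → 31 → 94 → 47 → 142 → 71 → 214 → 107 → 322 → 161 → 484 → 242 → 121 → 364 → 182 → 91 → 274 → 137 → 412 → 206 → 103 → 310 → 155 → 466 → 233 → 700 → 350 → 175 → 526 → 263 → 790 → 395 → 1186 → 593 → 1780 → 890 → 445 → 1336 → 668 → 334 → 167 → 502 → 251 → 754 → 377 → 1132 → 566 → 283 → 850 → 425 → 1276 → 638 → 319 → 958 → 479 → 1438 → 719 → 2158 → 1079 → 3238 → 1619 → 4858 → 2429 → 7288 → 3644 → 1822 → 911 → 2734 → 1367 → 4102 → 2051 → 6154 → 3077 → 9232 → 4616 → 2308 → 1154 → 577 → 1732 → 866 → 433 → 1300 → 650 → 325 → 976 → 488 → 244 → 122 → 61 → 184 → 92 → 46 → 23 → 70 → 35 → 106 → 53 → 160 → 80 → 40 → 20 → 10 → 5 → 16 → 8 → 4 → 2 → 1
Total steps = 125

125 steps


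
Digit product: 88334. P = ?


8 × 8 × 3 × 3 × 4 = 2304


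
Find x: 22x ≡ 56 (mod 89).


GCD(22, 89) = 1, unique solution
a^(-1) mod 89 = 85
x = 85 * 56 mod 89 = 43

x ≡ 43 (mod 89)


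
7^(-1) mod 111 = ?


Use the extended Euclidean algorithm on (111, 7); each row r = 111*s + 7*t:
r=111, s=1, t=0
r=7, s=0, t=1
q=15: r=6, s=1, t=-15   [111*(1) + 7*(-15) = 6]
q=1: r=1, s=-1, t=16   [111*(-1) + 7*(16) = 1]
q=6: r=0, s=7, t=-111   [111*(7) + 7*(-111) = 0]
GCD = 1 with t = 16, so 7*(16) ≡ 1 (mod 111)
Inverse = 16 mod 111 = 16
Check: 7 * 16 = 112 ≡ 1 (mod 111)

7^(-1) ≡ 16 (mod 111)


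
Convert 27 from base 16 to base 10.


27 (base 16) = 39 (decimal)
39 (decimal) = 39 (base 10)


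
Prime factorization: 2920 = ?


2920 / 2 = 1460
1460 / 2 = 730
730 / 2 = 365
365 / 5 = 73
73 / 73 = 1
2920 = 2^3 × 5 × 73


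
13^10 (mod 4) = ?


13^1 mod 4 = 1
13^2 mod 4 = 1
13^3 mod 4 = 1
13^4 mod 4 = 1
13^5 mod 4 = 1
13^6 mod 4 = 1
13^7 mod 4 = 1
13^8 mod 4 = 1
13^9 mod 4 = 1
13^10 mod 4 = 1


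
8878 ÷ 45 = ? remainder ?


8878 = 45 * 197 + 13
Check: 8865 + 13 = 8878

q = 197, r = 13


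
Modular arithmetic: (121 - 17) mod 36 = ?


121 - 17 = 104
104 mod 36 = 32


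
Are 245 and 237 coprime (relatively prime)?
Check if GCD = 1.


Euclidean algorithm:
245 = 1 * 237 + 8
237 = 29 * 8 + 5
8 = 1 * 5 + 3
5 = 1 * 3 + 2
3 = 1 * 2 + 1
2 = 2 * 1 + 0
GCD(245, 237) = 1

Yes, coprime (GCD = 1)


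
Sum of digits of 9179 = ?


9 + 1 + 7 + 9 = 26


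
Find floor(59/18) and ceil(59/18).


59/18 = 3.2778
floor = 3
ceil = 4

floor = 3, ceil = 4


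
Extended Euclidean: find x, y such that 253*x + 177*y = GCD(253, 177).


Tabular extended Euclidean (each row: r = 253*s + 177*t):
r=253, s=1, t=0
r=177, s=0, t=1
q=1: r=76, s=1, t=-1   [253*(1) + 177*(-1) = 76]
q=2: r=25, s=-2, t=3   [253*(-2) + 177*(3) = 25]
q=3: r=1, s=7, t=-10   [253*(7) + 177*(-10) = 1]
q=25: r=0, s=-177, t=253   [253*(-177) + 177*(253) = 0]
GCD = 1; from the row with r=1: x=7, y=-10
Check: 253*(7) + 177*(-10) = 1771 - 1770 = 1

GCD = 1, x = 7, y = -10


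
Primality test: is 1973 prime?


Check divisors up to sqrt(1973) = 44.4185
No divisors found.
1973 is prime.

Yes, 1973 is prime


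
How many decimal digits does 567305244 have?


567305244 has 9 digits in base 10
floor(log10(567305244)) + 1 = floor(8.7538) + 1 = 9

9 digits (base 10)


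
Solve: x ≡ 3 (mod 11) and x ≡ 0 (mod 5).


M = 11*5 = 55
M1 = M/11 = 5, M2 = M/5 = 11
M1^(-1) mod 11 = 9, M2^(-1) mod 5 = 1
x = 3*5*9 + 0*11*1 = 135
135 mod 55 = 25
Check: 25 mod 11 = 3 ✓, 25 mod 5 = 0 ✓

x ≡ 25 (mod 55)


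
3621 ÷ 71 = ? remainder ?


3621 = 71 * 51 + 0
Check: 3621 + 0 = 3621

q = 51, r = 0


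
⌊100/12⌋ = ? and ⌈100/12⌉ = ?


100/12 = 8.3333
floor = 8
ceil = 9

floor = 8, ceil = 9


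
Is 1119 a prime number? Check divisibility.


1119 / 3 = 373 (exact division)
1119 is NOT prime.

No, 1119 is not prime


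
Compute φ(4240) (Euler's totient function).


4240 = 2^4 × 5 × 53
Prime factors: 2, 5, 53
φ(4240) = 4240 × (1-1/2) × (1-1/5) × (1-1/53)
= 4240 × 1/2 × 4/5 × 52/53 = 1664

φ(4240) = 1664


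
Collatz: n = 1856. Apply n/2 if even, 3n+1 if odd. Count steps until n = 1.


1856 → 928 → 464 → 232 → 116 → 58 → 29 → 88 → 44 → 22 → 11 → 34 → 17 → 52 → 26 → 13 → 40 → 20 → 10 → 5 → 16 → 8 → 4 → 2 → 1
Total steps = 24

24 steps


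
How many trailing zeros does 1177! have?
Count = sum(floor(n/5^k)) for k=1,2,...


floor(1177/5) = 235
floor(1177/25) = 47
floor(1177/125) = 9
floor(1177/625) = 1
Total = 292

292 trailing zeros


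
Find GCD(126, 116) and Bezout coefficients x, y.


Tabular extended Euclidean (each row: r = 126*s + 116*t):
r=126, s=1, t=0
r=116, s=0, t=1
q=1: r=10, s=1, t=-1   [126*(1) + 116*(-1) = 10]
q=11: r=6, s=-11, t=12   [126*(-11) + 116*(12) = 6]
q=1: r=4, s=12, t=-13   [126*(12) + 116*(-13) = 4]
q=1: r=2, s=-23, t=25   [126*(-23) + 116*(25) = 2]
q=2: r=0, s=58, t=-63   [126*(58) + 116*(-63) = 0]
GCD = 2; from the row with r=2: x=-23, y=25
Check: 126*(-23) + 116*(25) = -2898 + 2900 = 2

GCD = 2, x = -23, y = 25


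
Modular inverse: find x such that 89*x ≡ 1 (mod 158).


Use the extended Euclidean algorithm on (158, 89); each row r = 158*s + 89*t:
r=158, s=1, t=0
r=89, s=0, t=1
q=1: r=69, s=1, t=-1   [158*(1) + 89*(-1) = 69]
q=1: r=20, s=-1, t=2   [158*(-1) + 89*(2) = 20]
q=3: r=9, s=4, t=-7   [158*(4) + 89*(-7) = 9]
q=2: r=2, s=-9, t=16   [158*(-9) + 89*(16) = 2]
q=4: r=1, s=40, t=-71   [158*(40) + 89*(-71) = 1]
q=2: r=0, s=-89, t=158   [158*(-89) + 89*(158) = 0]
GCD = 1 with t = -71, so 89*(-71) ≡ 1 (mod 158)
Inverse = -71 mod 158 = 87
Check: 89 * 87 = 7743 ≡ 1 (mod 158)

89^(-1) ≡ 87 (mod 158)


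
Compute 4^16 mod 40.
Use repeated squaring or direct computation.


4^1 mod 40 = 4
4^2 mod 40 = 16
4^3 mod 40 = 24
4^4 mod 40 = 16
4^5 mod 40 = 24
4^6 mod 40 = 16
4^7 mod 40 = 24
4^8 mod 40 = 16
4^9 mod 40 = 24
4^10 mod 40 = 16
4^11 mod 40 = 24
4^12 mod 40 = 16
4^13 mod 40 = 24
4^14 mod 40 = 16
4^15 mod 40 = 24
4^16 mod 40 = 16


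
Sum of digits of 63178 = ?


6 + 3 + 1 + 7 + 8 = 25


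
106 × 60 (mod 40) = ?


106 × 60 = 6360
6360 mod 40 = 0


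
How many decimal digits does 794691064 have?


794691064 has 9 digits in base 10
floor(log10(794691064)) + 1 = floor(8.9002) + 1 = 9

9 digits (base 10)


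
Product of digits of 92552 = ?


9 × 2 × 5 × 5 × 2 = 900


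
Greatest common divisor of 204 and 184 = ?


204 = 1 * 184 + 20
184 = 9 * 20 + 4
20 = 5 * 4 + 0
GCD = 4


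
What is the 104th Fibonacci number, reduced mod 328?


F(k) mod 328 for k=1..104:
1, 1, 2, 3, 5, 8, 13, 21, 34, 55, 89, 144, 233, 49, 282, 3, 285, 288, 245, 205, 122, 327, 121, 120, 241, 33, 274, 307, 253, 232, 157, 61, 218, 279, 169, 120, 289, 81, 42, 123, 165, 288, 125, 85, 210, 295, 177, 144, 321, 137, 130, 267, 69, 8, 77, 85, 162, 247, 81, 0, 81, 81, 162, 243, 77, 320, 69, 61, 130, 191, 321, 184, 177, 33, 210, 243, 125, 40, 165, 205, 42, 247, 289, 208, 169, 49, 218, 267, 157, 96, 253, 21, 274, 295, 241, 208, 121, 1, 122, 123, 245, 40, 285, 325
F(104) mod 328 = 325


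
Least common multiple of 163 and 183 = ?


GCD(163, 183) = 1
LCM = 163*183/1 = 29829/1 = 29829

LCM = 29829


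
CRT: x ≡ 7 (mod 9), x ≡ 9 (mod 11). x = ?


M = 9*11 = 99
M1 = M/9 = 11, M2 = M/11 = 9
M1^(-1) mod 9 = 5, M2^(-1) mod 11 = 5
x = 7*11*5 + 9*9*5 = 790
790 mod 99 = 97
Check: 97 mod 9 = 7 ✓, 97 mod 11 = 9 ✓

x ≡ 97 (mod 99)


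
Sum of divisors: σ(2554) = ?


Divisors of 2554: 1, 2, 1277, 2554
Sum = 1 + 2 + 1277 + 2554 = 3834

σ(2554) = 3834


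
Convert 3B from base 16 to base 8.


3B (base 16) = 59 (decimal)
59 (decimal) = 73 (base 8)


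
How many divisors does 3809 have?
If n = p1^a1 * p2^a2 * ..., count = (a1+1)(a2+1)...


3809 = 13^1 × 293^1
d(3809) = (1+1) × (1+1) = 4

4 divisors


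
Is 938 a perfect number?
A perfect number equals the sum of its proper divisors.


Proper divisors of 938: 1, 2, 7, 14, 67, 134, 469
Sum = 1 + 2 + 7 + 14 + 67 + 134 + 469 = 694

No, 938 is not perfect (694 ≠ 938)


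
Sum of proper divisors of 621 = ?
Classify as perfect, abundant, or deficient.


Proper divisors: 1, 3, 9, 23, 27, 69, 207
Sum = 1 + 3 + 9 + 23 + 27 + 69 + 207 = 339
339 < 621 → deficient

s(621) = 339 (deficient)


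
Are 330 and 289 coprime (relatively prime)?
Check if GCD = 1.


Euclidean algorithm:
330 = 1 * 289 + 41
289 = 7 * 41 + 2
41 = 20 * 2 + 1
2 = 2 * 1 + 0
GCD(330, 289) = 1

Yes, coprime (GCD = 1)


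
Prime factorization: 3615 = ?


3615 / 3 = 1205
1205 / 5 = 241
241 / 241 = 1
3615 = 3 × 5 × 241


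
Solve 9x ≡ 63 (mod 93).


GCD(9, 93) = 3 divides 63
Divide: 3x ≡ 21 (mod 31)
x ≡ 7 (mod 31)


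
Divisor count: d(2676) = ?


2676 = 2^2 × 3^1 × 223^1
d(2676) = (2+1) × (1+1) × (1+1) = 12

12 divisors


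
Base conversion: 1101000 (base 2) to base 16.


1101000 (base 2) = 104 (decimal)
104 (decimal) = 68 (base 16)


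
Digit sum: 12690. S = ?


1 + 2 + 6 + 9 + 0 = 18


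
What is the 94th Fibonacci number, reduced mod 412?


F(k) mod 412 for k=1..94:
1, 1, 2, 3, 5, 8, 13, 21, 34, 55, 89, 144, 233, 377, 198, 163, 361, 112, 61, 173, 234, 407, 229, 224, 41, 265, 306, 159, 53, 212, 265, 65, 330, 395, 313, 296, 197, 81, 278, 359, 225, 172, 397, 157, 142, 299, 29, 328, 357, 273, 218, 79, 297, 376, 261, 225, 74, 299, 373, 260, 221, 69, 290, 359, 237, 184, 9, 193, 202, 395, 185, 168, 353, 109, 50, 159, 209, 368, 165, 121, 286, 407, 281, 276, 145, 9, 154, 163, 317, 68, 385, 41, 14, 55
F(94) mod 412 = 55


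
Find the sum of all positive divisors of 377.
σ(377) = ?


Divisors of 377: 1, 13, 29, 377
Sum = 1 + 13 + 29 + 377 = 420

σ(377) = 420


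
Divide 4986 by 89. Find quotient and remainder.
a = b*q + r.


4986 = 89 * 56 + 2
Check: 4984 + 2 = 4986

q = 56, r = 2


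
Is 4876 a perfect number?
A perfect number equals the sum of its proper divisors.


Proper divisors of 4876: 1, 2, 4, 23, 46, 53, 92, 106, 212, 1219, 2438
Sum = 1 + 2 + 4 + 23 + 46 + 53 + 92 + 106 + 212 + 1219 + 2438 = 4196

No, 4876 is not perfect (4196 ≠ 4876)


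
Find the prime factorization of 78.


78 / 2 = 39
39 / 3 = 13
13 / 13 = 1
78 = 2 × 3 × 13


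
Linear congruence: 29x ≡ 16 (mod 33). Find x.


GCD(29, 33) = 1, unique solution
a^(-1) mod 33 = 8
x = 8 * 16 mod 33 = 29

x ≡ 29 (mod 33)


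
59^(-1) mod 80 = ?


Use the extended Euclidean algorithm on (80, 59); each row r = 80*s + 59*t:
r=80, s=1, t=0
r=59, s=0, t=1
q=1: r=21, s=1, t=-1   [80*(1) + 59*(-1) = 21]
q=2: r=17, s=-2, t=3   [80*(-2) + 59*(3) = 17]
q=1: r=4, s=3, t=-4   [80*(3) + 59*(-4) = 4]
q=4: r=1, s=-14, t=19   [80*(-14) + 59*(19) = 1]
q=4: r=0, s=59, t=-80   [80*(59) + 59*(-80) = 0]
GCD = 1 with t = 19, so 59*(19) ≡ 1 (mod 80)
Inverse = 19 mod 80 = 19
Check: 59 * 19 = 1121 ≡ 1 (mod 80)

59^(-1) ≡ 19 (mod 80)


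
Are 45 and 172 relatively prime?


Euclidean algorithm:
172 = 3 * 45 + 37
45 = 1 * 37 + 8
37 = 4 * 8 + 5
8 = 1 * 5 + 3
5 = 1 * 3 + 2
3 = 1 * 2 + 1
2 = 2 * 1 + 0
GCD(45, 172) = 1

Yes, coprime (GCD = 1)


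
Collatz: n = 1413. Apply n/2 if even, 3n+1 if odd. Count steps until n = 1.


1413 → 4240 → 2120 → 1060 → 530 → 265 → 796 → 398 → 199 → 598 → 299 → 898 → 449 → 1348 → 674 → 337 → 1012 → 506 → 253 → 760 → 380 → 190 → 95 → 286 → 143 → 430 → 215 → 646 → 323 → 970 → 485 → 1456 → 728 → 364 → 182 → 91 → 274 → 137 → 412 → 206 → 103 → 310 → 155 → 466 → 233 → 700 → 350 → 175 → 526 → 263 → 790 → 395 → 1186 → 593 → 1780 → 890 → 445 → 1336 → 668 → 334 → 167 → 502 → 251 → 754 → 377 → 1132 → 566 → 283 → 850 → 425 → 1276 → 638 → 319 → 958 → 479 → 1438 → 719 → 2158 → 1079 → 3238 → 1619 → 4858 → 2429 → 7288 → 3644 → 1822 → 911 → 2734 → 1367 → 4102 → 2051 → 6154 → 3077 → 9232 → 4616 → 2308 → 1154 → 577 → 1732 → 866 → 433 → 1300 → 650 → 325 → 976 → 488 → 244 → 122 → 61 → 184 → 92 → 46 → 23 → 70 → 35 → 106 → 53 → 160 → 80 → 40 → 20 → 10 → 5 → 16 → 8 → 4 → 2 → 1
Total steps = 127

127 steps


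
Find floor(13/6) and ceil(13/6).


13/6 = 2.1667
floor = 2
ceil = 3

floor = 2, ceil = 3


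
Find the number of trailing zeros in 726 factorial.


floor(726/5) = 145
floor(726/25) = 29
floor(726/125) = 5
floor(726/625) = 1
Total = 180

180 trailing zeros


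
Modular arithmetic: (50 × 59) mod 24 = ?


50 × 59 = 2950
2950 mod 24 = 22


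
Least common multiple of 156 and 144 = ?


GCD(156, 144) = 12
LCM = 156*144/12 = 22464/12 = 1872

LCM = 1872
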